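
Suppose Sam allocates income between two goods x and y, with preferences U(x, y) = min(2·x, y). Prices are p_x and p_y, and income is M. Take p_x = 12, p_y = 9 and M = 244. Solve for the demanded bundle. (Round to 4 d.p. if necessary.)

x* = 8.1333, y* = 16.2667

With perfect complements, no substitution: consume in ratio x:y = 1:2.
Budget: p_x·x + p_y·2·x = M, so (p_x + 2·p_y)·x = M.
Demand: x*(p_x,p_y,M) = M/(p_x + 2·p_y), y* = 2·M/(p_x + 2·p_y).
Here 12 + 2·9 = 30, giving x* = 8.1333 and y* = 16.2667.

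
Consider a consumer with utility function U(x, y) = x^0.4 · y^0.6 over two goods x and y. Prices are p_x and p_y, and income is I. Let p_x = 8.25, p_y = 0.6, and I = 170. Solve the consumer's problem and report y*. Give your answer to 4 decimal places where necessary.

At p_x=8.25, p_y=0.6, I=170: y* = 0.6·170/0.6 = 170.

y* = 170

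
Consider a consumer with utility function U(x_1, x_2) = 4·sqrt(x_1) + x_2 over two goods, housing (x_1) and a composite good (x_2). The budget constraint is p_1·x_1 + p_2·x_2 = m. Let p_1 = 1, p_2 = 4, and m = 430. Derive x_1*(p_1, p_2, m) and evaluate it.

x_1* = 64

Utility is quasi-linear in x_2; the FOC for x_1 is 2/√x_1 = p_1/p_2.
Solve: √x_1 = 2·p_2/p_1, so x_1*(p_1,p_2) = (2·p_2/p_1)², and x_2* = (m − p_1·x_1*)/p_2.
Plugging in: x_1* = (2·4/1)² = 64.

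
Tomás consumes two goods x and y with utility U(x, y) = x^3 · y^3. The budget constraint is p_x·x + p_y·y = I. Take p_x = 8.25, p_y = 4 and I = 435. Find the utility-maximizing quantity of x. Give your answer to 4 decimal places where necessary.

x* = 26.3636

The MRS is y/x. Set MRS = p_x/p_y.
Rearranging, p_y·y = p_x·x. Substituting into the budget gives p_x·x·(1 + 1) = I.
Demand: x*(p_x,p_y,I) = 0.5·I/p_x and y* = 0.5·I/p_y.
At p_x=8.25, p_y=4, I=435: x* = 0.5·435/8.25 = 26.3636.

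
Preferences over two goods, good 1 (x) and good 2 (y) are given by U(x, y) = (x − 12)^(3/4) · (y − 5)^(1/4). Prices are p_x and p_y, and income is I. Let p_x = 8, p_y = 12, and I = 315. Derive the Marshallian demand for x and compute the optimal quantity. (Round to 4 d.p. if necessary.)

MRS = 3·(y−5)/(x−12). Tangency with p_x/p_y gives y−5 = (1/3)·(p_x/p_y)·(x−12).
After buying the subsistence bundle (12, 5), a share 0.75 of the remaining income goes to x: x* = 12 + 0.75·(I − 12p_x − 5p_y)/p_x.
Discretionary income = 315 − 12·8 − 5·12 = 159; x* = 12 + 0.75·159/8 = 26.9062.

x* = 26.9062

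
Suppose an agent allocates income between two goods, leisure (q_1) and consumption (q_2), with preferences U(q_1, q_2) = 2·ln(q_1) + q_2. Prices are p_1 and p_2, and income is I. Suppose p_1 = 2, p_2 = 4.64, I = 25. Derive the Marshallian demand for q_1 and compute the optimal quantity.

Set MRS = p_1/p_2: (2/q_1)/1 = p_1/p_2.
So q_1*(p_1,p_2) = 2·p_2/p_1, independent of income; and q_2* = (I − 2·p_2)/p_2.
At the given prices: q_1* = 2·4.64/2 = 4.64.

q_1* = 4.64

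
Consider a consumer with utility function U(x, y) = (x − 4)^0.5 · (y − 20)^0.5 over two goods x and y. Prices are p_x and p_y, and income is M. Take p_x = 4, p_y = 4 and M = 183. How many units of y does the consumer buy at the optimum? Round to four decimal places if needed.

MRS = (y−20)/(x−4). Tangency with p_x/p_y gives y−20 = (p_x/p_y)·(x−4).
Substituting into the budget: x* = 4 + 0.5·(M − 4·p_x − 20·p_y)/p_x, and y* = 20 + 0.5·(…)/p_y.
Discretionary income = 183 − 4·4 − 20·4 = 87; y* = 20 + 0.5·87/4 = 30.875.

y* = 30.875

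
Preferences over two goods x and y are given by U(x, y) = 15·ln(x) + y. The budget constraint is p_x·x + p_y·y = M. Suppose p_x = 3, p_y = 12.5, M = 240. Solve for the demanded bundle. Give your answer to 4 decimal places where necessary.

MU_x = 15/x, MU_y = 1. Tangency: 15/x = p_x/p_y.
So x*(p_x,p_y) = 15·p_y/p_x, independent of income; and y* = (M − 15·p_y)/p_y.
At the given prices: x* = 15·12.5/3 = 62.5, and y* = 4.2.

x* = 62.5, y* = 4.2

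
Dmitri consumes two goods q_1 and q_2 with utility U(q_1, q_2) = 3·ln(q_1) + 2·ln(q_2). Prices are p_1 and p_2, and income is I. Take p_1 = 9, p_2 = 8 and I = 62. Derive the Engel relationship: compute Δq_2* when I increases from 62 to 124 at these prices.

Tangency: MRS = (3/2)·q_2/q_1 = p_1/p_2.
Rearranging, p_2·q_2 = (2/3)·p_1·q_1. Substituting into the budget gives p_1·q_1·(1 + (2/3)) = I.
Demand: q_1*(p_1,p_2,I) = 0.6·I/p_1 and q_2* = 0.4·I/p_2.
At p_1=9, p_2=8, I=62: q_2* = 0.4·62/8 = 3.1.
At I' = 124: q_2* = 6.2. Change: 6.2 − 3.1 = 3.1.

Δq_2* = 3.1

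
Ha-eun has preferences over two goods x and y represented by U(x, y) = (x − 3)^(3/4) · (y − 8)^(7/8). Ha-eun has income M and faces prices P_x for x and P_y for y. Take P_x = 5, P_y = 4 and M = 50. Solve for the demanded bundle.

x* = 3.2769, y* = 8.4038

This is Cobb-Douglas in (x−3, y−8): tangency gives 0.75·P_y·(y−8) = 0.875·P_x·(x−3).
After buying the subsistence bundle (3, 8), a share 6/13 of the remaining income goes to x: x* = 3 + 6/13·(M − 3P_x − 8P_y)/P_x.
Discretionary income = 50 − 3·5 − 8·4 = 3; x* = 3 + 6/13·3/5 = 3.2769; y* = 8 + 7/13·3/4 = 8.4038.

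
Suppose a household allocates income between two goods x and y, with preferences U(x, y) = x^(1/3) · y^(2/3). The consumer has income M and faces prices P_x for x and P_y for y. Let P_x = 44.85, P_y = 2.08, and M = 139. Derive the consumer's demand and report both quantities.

x* = 1.0331, y* = 44.5513

MU_x/MU_y = (1/3·y)/(2/3·x); tangency sets this equal to P_x/P_y.
So 1/3·P_y·y = 2/3·P_x·x; combined with the budget, a share 1/3 of income goes to x.
Demand: x*(P_x,P_y,M) = 1/3·M/P_x and y* = 2/3·M/P_y.
At P_x=44.85, P_y=2.08, M=139: x* = 1/3·139/44.85 = 1.0331, y* = 44.5513.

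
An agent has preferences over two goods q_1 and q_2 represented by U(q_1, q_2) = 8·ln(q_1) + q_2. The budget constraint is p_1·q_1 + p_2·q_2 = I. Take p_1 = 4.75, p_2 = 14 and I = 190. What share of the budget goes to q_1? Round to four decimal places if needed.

MU_q_1 = 8/q_1, MU_q_2 = 1. Tangency: 8/q_1 = p_1/p_2.
So q_1*(p_1,p_2) = 8·p_2/p_1, independent of income; and q_2* = (I − 8·p_2)/p_2.
At the given prices: q_1* = 8·14/4.75 = 23.5789, and q_2* = 5.5714.
Expenditure on q_1: 4.75·23.5789 = 112; share = 0.5895.

share on q_1 = 0.5895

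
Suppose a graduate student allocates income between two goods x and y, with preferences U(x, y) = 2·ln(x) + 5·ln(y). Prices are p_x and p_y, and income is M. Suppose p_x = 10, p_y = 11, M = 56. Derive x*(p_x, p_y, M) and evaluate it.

Tangency: MRS = (2/5)·y/x = p_x/p_y.
So 2·p_y·y = 5·p_x·x; combined with the budget, a share 2/7 of income goes to x.
Demand: x*(p_x,p_y,M) = 2/7·M/p_x and y* = 5/7·M/p_y.
At p_x=10, p_y=11, M=56: x* = 2/7·56/10 = 1.6.

x* = 1.6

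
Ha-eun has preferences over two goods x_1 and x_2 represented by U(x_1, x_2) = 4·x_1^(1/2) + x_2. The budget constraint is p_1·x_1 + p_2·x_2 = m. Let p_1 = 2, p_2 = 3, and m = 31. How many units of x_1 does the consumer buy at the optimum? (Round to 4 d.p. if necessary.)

x_1* = 9

Set MRS = p_1/p_2: 2·x_1^(−1/2) = p_1/p_2.
Thus x_1* = (2·p_2/p_1)² — independent of m — with the rest of income spent on x_2.
Plugging in: x_1* = (2·3/2)² = 9.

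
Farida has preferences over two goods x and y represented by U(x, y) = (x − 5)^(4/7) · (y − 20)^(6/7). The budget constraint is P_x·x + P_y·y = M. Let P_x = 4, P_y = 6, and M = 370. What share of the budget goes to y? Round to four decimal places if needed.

After buying the subsistence bundle (5, 20), a share 0.4 of the remaining income goes to x: x* = 5 + 0.4·(M − 5P_x − 20P_y)/P_x.
Discretionary income = 370 − 5·4 − 20·6 = 230; x* = 5 + 0.4·230/4 = 28; y* = 20 + 0.6·230/6 = 43.
Expenditure on y: 6·43 = 258; share = 0.6973.

share on y = 0.6973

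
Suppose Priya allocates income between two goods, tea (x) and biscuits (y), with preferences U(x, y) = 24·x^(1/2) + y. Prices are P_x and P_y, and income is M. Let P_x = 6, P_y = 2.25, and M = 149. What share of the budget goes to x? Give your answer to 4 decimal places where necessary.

Set MRS = P_x/P_y: 12·x^(−1/2) = P_x/P_y.
Thus x* = (12·P_y/P_x)² — independent of M — with the rest of income spent on y.
Plugging in: x* = (12·2.25/6)² = 20.25, y* = 12.2222.
Expenditure on x: 6·20.25 = 121.5; share = 0.8154.

share on x = 0.8154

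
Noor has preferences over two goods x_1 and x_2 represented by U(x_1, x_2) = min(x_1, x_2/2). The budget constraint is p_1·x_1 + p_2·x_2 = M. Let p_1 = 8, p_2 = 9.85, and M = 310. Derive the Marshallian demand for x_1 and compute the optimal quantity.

Leontief preferences: the optimum is at the kink where x_1/1 = x_2/2, i.e. x_2 = 2·x_1.
Budget: p_1·x_1 + p_2·2·x_1 = M, so (p_1 + 2·p_2)·x_1 = M.
Demand: x_1*(p_1,p_2,M) = M/(p_1 + 2·p_2), x_2* = 2·M/(p_1 + 2·p_2).
Here 8 + 2·9.85 = 27.7, giving x_1* = 11.1913.

x_1* = 11.1913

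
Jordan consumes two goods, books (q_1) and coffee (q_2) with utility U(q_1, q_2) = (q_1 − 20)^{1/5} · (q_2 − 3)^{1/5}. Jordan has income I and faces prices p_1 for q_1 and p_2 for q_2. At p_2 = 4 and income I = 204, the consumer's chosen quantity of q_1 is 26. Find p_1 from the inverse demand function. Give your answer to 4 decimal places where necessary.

Let q_1' = q_1−20, q_2' = q_2−3. MRS = q_2'/q_1' = p_1/p_2.
After buying the subsistence bundle (20, 3), a share 0.5 of the remaining income goes to q_1: q_1* = 20 + 0.5·(I − 20p_1 − 3p_2)/p_1.
Set q_1* = 26 in the demand function and solve for p_1: p_1 = 6.

p_1 = 6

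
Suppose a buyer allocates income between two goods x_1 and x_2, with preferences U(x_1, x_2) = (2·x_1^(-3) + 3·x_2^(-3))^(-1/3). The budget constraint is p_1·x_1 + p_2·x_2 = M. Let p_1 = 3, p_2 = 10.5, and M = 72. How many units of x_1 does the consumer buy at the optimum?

x_1* = 6.2633

MU_x_1 ∝ 2·x_1^(-4), MU_x_2 ∝ 3·x_2^(-4), so MRS = (2/3)·(x_2/x_1)^(4) = p_1/p_2.
Solve for the ratio: x_2/x_1 = [(3/2)·p_1/p_2]^(0.25).
With the ratio pinned down, the budget gives x_1* = M/(p_1 + p_2·(x_2/x_1)) and x_2* = (x_2/x_1)·x_1*.
Numerically x_2/x_1 = 0.809107, so x_1* = 72/(3 + 10.5·0.809107) = 6.2633.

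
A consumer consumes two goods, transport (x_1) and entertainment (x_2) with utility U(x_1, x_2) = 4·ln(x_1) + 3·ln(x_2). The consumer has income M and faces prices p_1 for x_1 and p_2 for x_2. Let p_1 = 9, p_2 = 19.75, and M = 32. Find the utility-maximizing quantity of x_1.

x_1* = 2.0317

MU_x_1/MU_x_2 = (4·x_2)/(3·x_1); tangency sets this equal to p_1/p_2.
Rearranging, p_2·x_2 = (3/4)·p_1·x_1. Substituting into the budget gives p_1·x_1·(1 + (3/4)) = M.
Demand: x_1*(p_1,p_2,M) = 4/7·M/p_1 and x_2* = 3/7·M/p_2.
At p_1=9, p_2=19.75, M=32: x_1* = 4/7·32/9 = 2.0317.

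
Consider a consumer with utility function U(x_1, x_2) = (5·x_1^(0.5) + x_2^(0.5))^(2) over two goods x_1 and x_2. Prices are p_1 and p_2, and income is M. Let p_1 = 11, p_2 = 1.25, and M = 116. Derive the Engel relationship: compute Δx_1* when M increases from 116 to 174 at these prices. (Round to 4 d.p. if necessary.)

Δx_1* = 3.8999

Numerically x_2/x_1 = 3.0976, so x_1* = 116/(11 + 1.25·3.0976) = 7.7999.
At M' = 174: x_1* = 11.6998. Change: 11.6998 − 7.7999 = 3.8999.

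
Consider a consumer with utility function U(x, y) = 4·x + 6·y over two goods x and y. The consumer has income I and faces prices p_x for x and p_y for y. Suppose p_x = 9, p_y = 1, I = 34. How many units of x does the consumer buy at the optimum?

Perfect substitutes: compare marginal utility per dollar. 4/p_x vs 6/p_y → 0.4444 vs 6.
y gives more utility per dollar, so spend all income on y: y* = I/p_y, x* = 0.
Numerically: x* = 0, y* = 34.

x* = 0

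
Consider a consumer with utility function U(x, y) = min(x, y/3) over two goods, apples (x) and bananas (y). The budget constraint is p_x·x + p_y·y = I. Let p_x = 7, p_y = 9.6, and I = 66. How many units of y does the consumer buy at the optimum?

y* = 5.5307

With perfect complements, no substitution: consume in ratio x:y = 1:3.
Budget: p_x·x + p_y·3·x = I, so (p_x + 3·p_y)·x = I.
Demand: x*(p_x,p_y,I) = I/(p_x + 3·p_y), y* = 3·I/(p_x + 3·p_y).
Here 7 + 3·9.6 = 35.8, giving y* = 5.5307.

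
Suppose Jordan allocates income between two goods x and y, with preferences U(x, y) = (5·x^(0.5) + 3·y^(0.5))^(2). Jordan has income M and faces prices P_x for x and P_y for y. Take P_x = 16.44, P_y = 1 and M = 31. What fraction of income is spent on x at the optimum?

share on x = 0.1445

MU_x ∝ 5·x^(-0.5), MU_y ∝ 3·y^(-0.5), so MRS = (5/3)·(y/x)^(0.5) = P_x/P_y.
Solve for the ratio: y/x = [(3/5)·P_x/P_y]^(2).
With the ratio pinned down, the budget gives x* = M/(P_x + P_y·(y/x)) and y* = (y/x)·x*.
Numerically y/x = 97.298496, so x* = 31/(16.44 + 1·97.298496) = 0.2726 and y* = 97.298496·0.2726 = 26.5192.
Expenditure on x: 16.44·0.2726 = 4.4808; share = 0.1445.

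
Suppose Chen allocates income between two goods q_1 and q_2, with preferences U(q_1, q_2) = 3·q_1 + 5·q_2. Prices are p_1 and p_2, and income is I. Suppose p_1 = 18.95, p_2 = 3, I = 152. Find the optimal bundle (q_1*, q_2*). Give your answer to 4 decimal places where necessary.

q_2 gives more utility per dollar, so spend all income on q_2: q_2* = I/p_2, q_1* = 0.
Numerically: q_1* = 0, q_2* = 50.6667.

q_1* = 0, q_2* = 50.6667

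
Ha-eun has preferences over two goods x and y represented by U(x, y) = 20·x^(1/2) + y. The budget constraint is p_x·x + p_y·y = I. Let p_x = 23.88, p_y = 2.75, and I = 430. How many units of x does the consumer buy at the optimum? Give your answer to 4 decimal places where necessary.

MU_x = 10/√x, MU_y = 1. Tangency: 10/√x = p_x/p_y.
Thus x* = (10·p_y/p_x)² — independent of I — with the rest of income spent on y.
Plugging in: x* = (10·2.75/23.88)² = 1.3262.

x* = 1.3262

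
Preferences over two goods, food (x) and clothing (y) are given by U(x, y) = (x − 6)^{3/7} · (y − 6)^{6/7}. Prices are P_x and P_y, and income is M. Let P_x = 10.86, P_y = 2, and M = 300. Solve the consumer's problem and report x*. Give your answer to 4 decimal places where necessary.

This is Cobb-Douglas in (x−6, y−6): tangency gives 3/7·P_y·(y−6) = 6/7·P_x·(x−6).
Substituting into the budget: x* = 6 + 1/3·(M − 6·P_x − 6·P_y)/P_x, and y* = 6 + 2/3·(…)/P_y.
Discretionary income = 300 − 6·10.86 − 6·2 = 222.84; x* = 6 + 1/3·222.84/10.86 = 12.8398.

x* = 12.8398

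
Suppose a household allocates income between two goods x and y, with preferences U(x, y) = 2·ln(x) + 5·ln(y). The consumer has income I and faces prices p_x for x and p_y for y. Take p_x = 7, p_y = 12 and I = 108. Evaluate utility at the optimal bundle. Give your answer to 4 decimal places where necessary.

V = 12.2707

Tangency: MRS = (2/5)·y/x = p_x/p_y.
Rearranging, p_y·y = (5/2)·p_x·x. Substituting into the budget gives p_x·x·(1 + (5/2)) = I.
Demand: x*(p_x,p_y,I) = 2/7·I/p_x and y* = 5/7·I/p_y.
At p_x=7, p_y=12, I=108: x* = 2/7·108/7 = 4.4082, y* = 6.4286.
Utility at the optimum: U(4.4082, 6.4286) = 12.2707.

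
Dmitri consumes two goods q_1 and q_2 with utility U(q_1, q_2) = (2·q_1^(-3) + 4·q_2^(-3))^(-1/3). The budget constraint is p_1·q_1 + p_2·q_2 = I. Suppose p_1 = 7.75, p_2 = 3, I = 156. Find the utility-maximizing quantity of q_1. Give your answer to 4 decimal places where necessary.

q_1* = 12.7109

From the CES first-order condition, (1/2)·(q_2/q_1)^(4) = p_1/p_2.
Hence q_2/q_1 = (2·p_1/p_2)^(1/(4)), i.e. raised to the 0.25 power.
With the ratio pinned down, the budget gives q_1* = I/(p_1 + p_2·(q_2/q_1)) and q_2* = (q_2/q_1)·q_1*.
Numerically q_2/q_1 = 1.507657, so q_1* = 156/(7.75 + 3·1.507657) = 12.7109.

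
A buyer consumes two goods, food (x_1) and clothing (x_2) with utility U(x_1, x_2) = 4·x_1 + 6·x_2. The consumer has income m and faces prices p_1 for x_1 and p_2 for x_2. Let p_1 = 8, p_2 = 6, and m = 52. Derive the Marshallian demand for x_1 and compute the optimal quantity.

x_1* = 0

Linear utility — the consumer picks whichever good has higher MU/price: 4/8 = 0.5 vs 6/6 = 1.
x_2 gives more utility per dollar, so spend all income on x_2: x_2* = m/p_2, x_1* = 0.
Numerically: x_1* = 0, x_2* = 8.6667.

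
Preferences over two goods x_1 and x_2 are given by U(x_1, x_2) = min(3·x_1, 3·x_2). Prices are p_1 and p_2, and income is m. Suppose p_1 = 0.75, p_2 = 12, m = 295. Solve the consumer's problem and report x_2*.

Leontief preferences: the optimum is at the kink where x_1/3 = x_2/3, i.e. x_2 = x_1.
Budget: p_1·x_1 + p_2·x_1 = m, so (3·p_1 + 3·p_2)·x_1 = 3·m.
Demand: x_1*(p_1,p_2,m) = 3·m/(3·p_1 + 3·p_2), x_2* = 3·m/(3·p_1 + 3·p_2).
Here 3·0.75 + 3·12 = 38.25, giving x_2* = 23.1373.

x_2* = 23.1373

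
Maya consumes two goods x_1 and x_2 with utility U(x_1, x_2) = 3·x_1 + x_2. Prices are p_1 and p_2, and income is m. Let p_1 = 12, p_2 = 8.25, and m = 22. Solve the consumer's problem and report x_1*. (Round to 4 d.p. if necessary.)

Linear utility — the consumer picks whichever good has higher MU/price: 3/12 = 0.25 vs 1/8.25 = 0.1212.
x_1 gives more utility per dollar, so spend all income on x_1: x_1* = m/p_1, x_2* = 0.
Numerically: x_1* = 1.8333, x_2* = 0.

x_1* = 1.8333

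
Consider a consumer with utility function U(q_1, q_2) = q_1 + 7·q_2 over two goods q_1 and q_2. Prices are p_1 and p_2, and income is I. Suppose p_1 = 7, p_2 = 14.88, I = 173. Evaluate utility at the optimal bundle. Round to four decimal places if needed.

Perfect substitutes: compare marginal utility per dollar. 1/p_1 vs 7/p_2 → 0.1429 vs 0.4704.
q_2 gives more utility per dollar, so spend all income on q_2: q_2* = I/p_2, q_1* = 0.
Numerically: q_1* = 0, q_2* = 11.6263.
Utility at the optimum: U(0, 11.6263) = 81.3844.

V = 81.3844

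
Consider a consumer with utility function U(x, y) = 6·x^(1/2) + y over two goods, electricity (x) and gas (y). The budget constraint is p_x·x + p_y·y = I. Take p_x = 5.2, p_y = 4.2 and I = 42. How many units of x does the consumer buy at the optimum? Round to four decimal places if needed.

Solve: √x = 3·p_y/p_x, so x*(p_x,p_y) = (3·p_y/p_x)², and y* = (I − p_x·x*)/p_y.
Plugging in: x* = (3·4.2/5.2)² = 5.8713.

x* = 5.8713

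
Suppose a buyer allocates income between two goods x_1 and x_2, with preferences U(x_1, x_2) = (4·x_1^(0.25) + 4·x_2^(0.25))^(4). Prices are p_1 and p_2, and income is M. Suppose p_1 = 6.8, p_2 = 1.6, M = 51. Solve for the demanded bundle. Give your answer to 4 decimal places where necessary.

x_1* = 2.8628, x_2* = 19.7081

MRS = MU_x_1/MU_x_2 = (x_2/x_1)^(0.75). Set equal to p_1/p_2.
Hence x_2/x_1 = (p_1/p_2)^(1/(0.75)), i.e. raised to the 4/3 power.
With the ratio pinned down, the budget gives x_1* = M/(p_1 + p_2·(x_2/x_1)) and x_2* = (x_2/x_1)·x_1*.
Numerically x_2/x_1 = 6.884175, so x_1* = 51/(6.8 + 1.6·6.884175) = 2.8628 and x_2* = 6.884175·2.8628 = 19.7081.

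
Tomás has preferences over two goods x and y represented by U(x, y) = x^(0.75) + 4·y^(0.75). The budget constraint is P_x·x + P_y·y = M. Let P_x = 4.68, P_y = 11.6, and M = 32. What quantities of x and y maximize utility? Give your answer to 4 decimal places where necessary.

MRS = MU_x/MU_y = (1/4)·(y/x)^(0.25). Set equal to P_x/P_y.
Solve for the ratio: y/x = [4·P_x/P_y]^(4).
Substitute y = (y/x)·x into the budget: x* = M/(P_x + P_y·(y/x)).
Numerically y/x = 6.782525, so x* = 32/(4.68 + 11.6·6.782525) = 0.3839 and y* = 6.782525·0.3839 = 2.6037.

x* = 0.3839, y* = 2.6037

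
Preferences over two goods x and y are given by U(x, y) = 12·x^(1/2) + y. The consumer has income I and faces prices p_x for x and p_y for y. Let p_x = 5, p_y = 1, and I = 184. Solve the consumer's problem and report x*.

Utility is quasi-linear in y; the FOC for x is 6/√x = p_x/p_y.
Thus x* = (6·p_y/p_x)² — independent of I — with the rest of income spent on y.
Plugging in: x* = (6·1/5)² = 1.44.

x* = 1.44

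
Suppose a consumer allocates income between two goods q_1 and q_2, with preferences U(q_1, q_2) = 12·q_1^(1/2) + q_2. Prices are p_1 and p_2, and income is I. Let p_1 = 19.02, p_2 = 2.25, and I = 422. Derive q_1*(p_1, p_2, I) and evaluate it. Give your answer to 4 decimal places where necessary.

q_1* = 0.5038

Utility is quasi-linear in q_2; the FOC for q_1 is 6/√q_1 = p_1/p_2.
Thus q_1* = (6·p_2/p_1)² — independent of I — with the rest of income spent on q_2.
Plugging in: q_1* = (6·2.25/19.02)² = 0.5038.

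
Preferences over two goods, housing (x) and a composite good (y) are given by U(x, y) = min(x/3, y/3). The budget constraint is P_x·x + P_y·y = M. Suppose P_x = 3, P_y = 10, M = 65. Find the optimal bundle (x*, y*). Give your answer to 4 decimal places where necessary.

x* = 5, y* = 5

With perfect complements, no substitution: consume in ratio x:y = 3:3.
Budget: P_x·x + P_y·x = M, so (3·P_x + 3·P_y)·x = 3·M.
Demand: x*(P_x,P_y,M) = 3·M/(3·P_x + 3·P_y), y* = 3·M/(3·P_x + 3·P_y).
Here 3·3 + 3·10 = 39, giving x* = 5 and y* = 5.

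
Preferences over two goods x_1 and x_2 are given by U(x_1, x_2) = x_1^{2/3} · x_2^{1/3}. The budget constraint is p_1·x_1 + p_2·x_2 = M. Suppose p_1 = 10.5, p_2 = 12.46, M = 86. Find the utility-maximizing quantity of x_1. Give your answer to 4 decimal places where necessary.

x_1* = 5.4603

Demand: x_1*(p_1,p_2,M) = 2/3·M/p_1 and x_2* = 1/3·M/p_2.
At p_1=10.5, p_2=12.46, M=86: x_1* = 2/3·86/10.5 = 5.4603.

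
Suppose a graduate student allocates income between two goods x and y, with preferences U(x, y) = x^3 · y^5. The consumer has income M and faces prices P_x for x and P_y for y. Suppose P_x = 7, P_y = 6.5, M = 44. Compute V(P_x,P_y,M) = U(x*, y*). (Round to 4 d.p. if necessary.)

MU_x/MU_y = (3·y)/(5·x); tangency sets this equal to P_x/P_y.
Rearranging, P_y·y = (5/3)·P_x·x. Substituting into the budget gives P_x·x·(1 + (5/3)) = M.
Demand: x*(P_x,P_y,M) = 0.375·M/P_x and y* = 0.625·M/P_y.
At P_x=7, P_y=6.5, M=44: x* = 0.375·44/7 = 2.3571, y* = 4.2308.
Utility at the optimum: U(2.3571, 4.2308) = 17752.2906.

V = 17752.2906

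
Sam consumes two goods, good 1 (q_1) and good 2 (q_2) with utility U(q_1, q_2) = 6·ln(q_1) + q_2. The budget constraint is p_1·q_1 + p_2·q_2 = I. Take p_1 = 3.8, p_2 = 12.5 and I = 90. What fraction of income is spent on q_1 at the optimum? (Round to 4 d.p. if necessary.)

Set MRS = p_1/p_2: (6/q_1)/1 = p_1/p_2.
So q_1*(p_1,p_2) = 6·p_2/p_1, independent of income; and q_2* = (I − 6·p_2)/p_2.
At the given prices: q_1* = 6·12.5/3.8 = 19.7368, and q_2* = 1.2.
Expenditure on q_1: 3.8·19.7368 = 75; share = 0.8333.

share on q_1 = 0.8333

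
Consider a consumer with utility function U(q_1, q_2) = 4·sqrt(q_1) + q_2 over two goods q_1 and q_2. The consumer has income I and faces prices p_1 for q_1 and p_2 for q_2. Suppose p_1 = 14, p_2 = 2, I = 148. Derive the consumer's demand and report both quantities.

q_1* = 0.0816, q_2* = 73.4286

Thus q_1* = (2·p_2/p_1)² — independent of I — with the rest of income spent on q_2.
Plugging in: q_1* = (2·2/14)² = 0.0816, q_2* = 73.4286.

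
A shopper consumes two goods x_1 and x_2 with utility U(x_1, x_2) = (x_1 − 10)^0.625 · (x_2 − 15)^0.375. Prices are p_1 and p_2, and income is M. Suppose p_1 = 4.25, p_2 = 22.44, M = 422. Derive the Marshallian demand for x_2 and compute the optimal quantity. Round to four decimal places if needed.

MRS = (5/3)·(x_2−15)/(x_1−10). Tangency with p_1/p_2 gives x_2−15 = (3/5)·(p_1/p_2)·(x_1−10).
After buying the subsistence bundle (10, 15), a share 0.625 of the remaining income goes to x_1: x_1* = 10 + 0.625·(M − 10p_1 − 15p_2)/p_1.
Discretionary income = 422 − 10·4.25 − 15·22.44 = 42.9; x_2* = 15 + 0.375·42.9/22.44 = 15.7169.

x_2* = 15.7169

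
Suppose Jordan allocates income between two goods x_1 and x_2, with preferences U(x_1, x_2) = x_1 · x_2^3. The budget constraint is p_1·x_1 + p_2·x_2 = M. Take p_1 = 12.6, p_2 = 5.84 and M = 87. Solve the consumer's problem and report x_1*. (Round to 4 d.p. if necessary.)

x_1* = 1.7262

MU_x_1/MU_x_2 = (x_2)/(3·x_1); tangency sets this equal to p_1/p_2.
Rearranging, p_2·x_2 = 3·p_1·x_1. Substituting into the budget gives p_1·x_1·(1 + 3) = M.
Demand: x_1*(p_1,p_2,M) = 0.25·M/p_1 and x_2* = 0.75·M/p_2.
At p_1=12.6, p_2=5.84, M=87: x_1* = 0.25·87/12.6 = 1.7262.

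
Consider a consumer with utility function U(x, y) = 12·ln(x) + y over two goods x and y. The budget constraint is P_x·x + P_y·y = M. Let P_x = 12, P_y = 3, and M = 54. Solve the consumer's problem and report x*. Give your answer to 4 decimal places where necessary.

MU_x = 12/x, MU_y = 1. Tangency: 12/x = P_x/P_y.
So x*(P_x,P_y) = 12·P_y/P_x, independent of income; and y* = (M − 12·P_y)/P_y.
At the given prices: x* = 12·3/12 = 3.

x* = 3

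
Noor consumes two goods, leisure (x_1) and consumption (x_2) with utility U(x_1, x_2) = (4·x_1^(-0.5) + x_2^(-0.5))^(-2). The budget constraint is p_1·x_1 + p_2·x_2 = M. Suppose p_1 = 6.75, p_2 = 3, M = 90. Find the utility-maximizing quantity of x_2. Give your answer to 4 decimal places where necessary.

x_2* = 6.9736

MU_x_1 ∝ 4·x_1^(-1.5), MU_x_2 ∝ x_2^(-1.5), so MRS = 4·(x_2/x_1)^(1.5) = p_1/p_2.
Solve for the ratio: x_2/x_1 = [(1/4)·p_1/p_2]^(2/3).
Substitute x_2 = (x_2/x_1)·x_1 into the budget: x_1* = M/(p_1 + p_2·(x_2/x_1)).
Numerically x_2/x_1 = 0.68142, so x_1* = 90/(6.75 + 3·0.68142) = 10.2339 and x_2* = 0.68142·10.2339 = 6.9736.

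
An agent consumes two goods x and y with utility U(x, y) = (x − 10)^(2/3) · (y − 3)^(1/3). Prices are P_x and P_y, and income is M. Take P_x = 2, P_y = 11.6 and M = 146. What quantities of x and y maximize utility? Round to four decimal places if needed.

x* = 40.4, y* = 5.6207

Substituting into the budget: x* = 10 + 2/3·(M − 10·P_x − 3·P_y)/P_x, and y* = 3 + 1/3·(…)/P_y.
Discretionary income = 146 − 10·2 − 3·11.6 = 91.2; x* = 10 + 2/3·91.2/2 = 40.4; y* = 3 + 1/3·91.2/11.6 = 5.6207.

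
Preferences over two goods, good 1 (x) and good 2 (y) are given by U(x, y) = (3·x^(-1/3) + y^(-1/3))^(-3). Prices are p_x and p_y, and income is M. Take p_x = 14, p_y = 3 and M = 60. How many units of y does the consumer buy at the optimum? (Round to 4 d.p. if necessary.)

y* = 4.5973

From the CES first-order condition, 3·(y/x)^(4/3) = p_x/p_y.
Hence y/x = ((1/3)·p_x/p_y)^(1/(4/3)), i.e. raised to the 0.75 power.
With the ratio pinned down, the budget gives x* = M/(p_x + p_y·(y/x)) and y* = (y/x)·x*.
Numerically y/x = 1.392881, so x* = 60/(14 + 3·1.392881) = 3.3006 and y* = 1.392881·3.3006 = 4.5973.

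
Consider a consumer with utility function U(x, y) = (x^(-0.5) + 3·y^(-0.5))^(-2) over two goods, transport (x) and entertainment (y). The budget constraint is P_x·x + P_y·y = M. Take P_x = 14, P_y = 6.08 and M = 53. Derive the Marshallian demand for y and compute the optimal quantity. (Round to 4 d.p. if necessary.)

From the CES first-order condition, (1/3)·(y/x)^(1.5) = P_x/P_y.
Solve for the ratio: y/x = [3·P_x/P_y]^(2/3).
With the ratio pinned down, the budget gives x* = M/(P_x + P_y·(y/x)) and y* = (y/x)·x*.
Numerically y/x = 3.627136, so x* = 53/(14 + 6.08·3.627136) = 1.4701 and y* = 3.627136·1.4701 = 5.3321.

y* = 5.3321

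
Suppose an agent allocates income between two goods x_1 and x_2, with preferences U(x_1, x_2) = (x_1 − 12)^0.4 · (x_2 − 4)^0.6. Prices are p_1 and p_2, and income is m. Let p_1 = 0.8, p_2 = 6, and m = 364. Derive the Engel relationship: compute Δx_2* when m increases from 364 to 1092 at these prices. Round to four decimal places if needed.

Δx_2* = 72.8

Let x_1' = x_1−12, x_2' = x_2−4. MRS = (2/3)·x_2'/x_1' = p_1/p_2.
Substituting into the budget: x_1* = 12 + 0.4·(m − 12·p_1 − 4·p_2)/p_1, and x_2* = 4 + 0.6·(…)/p_2.
Discretionary income = 364 − 12·0.8 − 4·6 = 330.4; x_2* = 4 + 0.6·330.4/6 = 37.04.
At m' = 1092: x_2* = 109.84. Change: 109.84 − 37.04 = 72.8.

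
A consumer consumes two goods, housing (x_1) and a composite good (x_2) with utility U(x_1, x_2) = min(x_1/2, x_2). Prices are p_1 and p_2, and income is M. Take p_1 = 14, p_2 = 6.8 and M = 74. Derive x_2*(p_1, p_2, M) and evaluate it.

x_2* = 2.1264

Leontief preferences: the optimum is at the kink where x_1/2 = x_2/1, i.e. x_2 = (1/2)·x_1.
Budget: p_1·x_1 + p_2·(1/2)·x_1 = M, so (2·p_1 + p_2)·x_1 = 2·M.
Demand: x_1*(p_1,p_2,M) = 2·M/(2·p_1 + p_2), x_2* = M/(2·p_1 + p_2).
Here 2·14 + 6.8 = 34.8, giving x_2* = 2.1264.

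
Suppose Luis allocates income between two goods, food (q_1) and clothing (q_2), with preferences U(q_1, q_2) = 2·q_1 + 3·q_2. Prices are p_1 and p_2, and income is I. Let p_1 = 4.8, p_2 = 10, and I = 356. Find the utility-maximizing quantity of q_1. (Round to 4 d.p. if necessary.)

q_1* = 74.1667

Linear utility — the consumer picks whichever good has higher MU/price: 2/4.8 = 0.4167 vs 3/10 = 0.3.
q_1 gives more utility per dollar, so spend all income on q_1: q_1* = I/p_1, q_2* = 0.
Numerically: q_1* = 74.1667, q_2* = 0.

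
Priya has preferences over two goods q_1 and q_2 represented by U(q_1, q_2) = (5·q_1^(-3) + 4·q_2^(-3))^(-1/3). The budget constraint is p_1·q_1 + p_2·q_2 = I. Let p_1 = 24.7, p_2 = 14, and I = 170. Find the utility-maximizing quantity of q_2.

q_2* = 4.6371

Numerically q_2/q_1 = 1.08997, so q_1* = 170/(24.7 + 14·1.08997) = 4.2543 and q_2* = 1.08997·4.2543 = 4.6371.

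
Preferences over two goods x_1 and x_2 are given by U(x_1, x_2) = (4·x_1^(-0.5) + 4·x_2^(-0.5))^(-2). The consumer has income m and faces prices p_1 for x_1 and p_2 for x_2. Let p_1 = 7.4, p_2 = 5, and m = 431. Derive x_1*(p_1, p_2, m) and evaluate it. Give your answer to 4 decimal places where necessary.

x_1* = 31.0217

From the CES first-order condition, (x_2/x_1)^(1.5) = p_1/p_2.
Solve for the ratio: x_2/x_1 = [p_1/p_2]^(2/3).
Substitute x_2 = (x_2/x_1)·x_1 into the budget: x_1* = m/(p_1 + p_2·(x_2/x_1)).
Numerically x_2/x_1 = 1.298697, so x_1* = 431/(7.4 + 5·1.298697) = 31.0217.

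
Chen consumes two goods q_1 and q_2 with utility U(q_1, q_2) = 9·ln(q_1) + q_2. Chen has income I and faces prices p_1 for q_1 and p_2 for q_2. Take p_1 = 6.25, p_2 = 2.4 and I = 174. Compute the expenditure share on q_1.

share on q_1 = 0.1241

Set MRS = p_1/p_2: (9/q_1)/1 = p_1/p_2.
So q_1*(p_1,p_2) = 9·p_2/p_1, independent of income; and q_2* = (I − 9·p_2)/p_2.
At the given prices: q_1* = 9·2.4/6.25 = 3.456, and q_2* = 63.5.
Expenditure on q_1: 6.25·3.456 = 21.6; share = 0.1241.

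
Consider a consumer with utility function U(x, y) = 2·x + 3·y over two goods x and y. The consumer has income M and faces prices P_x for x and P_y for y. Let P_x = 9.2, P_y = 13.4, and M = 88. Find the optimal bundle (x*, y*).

x* = 0, y* = 6.5672

Linear utility — the consumer picks whichever good has higher MU/price: 2/9.2 = 0.2174 vs 3/13.4 = 0.2239.
y gives more utility per dollar, so spend all income on y: y* = M/P_y, x* = 0.
Numerically: x* = 0, y* = 6.5672.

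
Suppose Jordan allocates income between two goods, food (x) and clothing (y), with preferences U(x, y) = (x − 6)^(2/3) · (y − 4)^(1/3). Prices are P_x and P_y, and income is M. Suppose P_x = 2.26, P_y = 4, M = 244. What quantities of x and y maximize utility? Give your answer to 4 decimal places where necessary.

x* = 69.2566, y* = 21.87

Discretionary income = 244 − 6·2.26 − 4·4 = 214.44; x* = 6 + 2/3·214.44/2.26 = 69.2566; y* = 4 + 1/3·214.44/4 = 21.87.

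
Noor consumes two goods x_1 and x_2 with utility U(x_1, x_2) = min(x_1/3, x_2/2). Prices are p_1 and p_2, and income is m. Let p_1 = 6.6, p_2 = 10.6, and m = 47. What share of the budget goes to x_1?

Demand: x_1*(p_1,p_2,m) = 3·m/(3·p_1 + 2·p_2), x_2* = 2·m/(3·p_1 + 2·p_2).
Here 3·6.6 + 2·10.6 = 41, giving x_1* = 3.439 and x_2* = 2.2927.
Expenditure on x_1: 6.6·3.439 = 22.6976; share = 0.4829.

share on x_1 = 0.4829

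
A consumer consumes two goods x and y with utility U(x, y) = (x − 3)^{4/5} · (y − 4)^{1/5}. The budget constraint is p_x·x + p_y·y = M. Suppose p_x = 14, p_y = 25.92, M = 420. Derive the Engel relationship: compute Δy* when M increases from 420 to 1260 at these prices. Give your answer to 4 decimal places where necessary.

Δy* = 6.4815

Substituting into the budget: x* = 3 + 0.8·(M − 3·p_x − 4·p_y)/p_x, and y* = 4 + 0.2·(…)/p_y.
Discretionary income = 420 − 3·14 − 4·25.92 = 274.32; y* = 4 + 0.2·274.32/25.92 = 6.1167.
At M' = 1260: y* = 12.5981. Change: 12.5981 − 6.1167 = 6.4815.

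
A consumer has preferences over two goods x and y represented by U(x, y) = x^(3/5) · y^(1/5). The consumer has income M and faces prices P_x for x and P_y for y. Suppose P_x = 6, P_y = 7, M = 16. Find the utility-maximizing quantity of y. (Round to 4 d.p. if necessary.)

y* = 0.5714

MU_x/MU_y = (0.6·y)/(0.2·x); tangency sets this equal to P_x/P_y.
So 0.6·P_y·y = 0.2·P_x·x; combined with the budget, a share 0.75 of income goes to x.
Demand: x*(P_x,P_y,M) = 0.75·M/P_x and y* = 0.25·M/P_y.
At P_x=6, P_y=7, M=16: y* = 0.25·16/7 = 0.5714.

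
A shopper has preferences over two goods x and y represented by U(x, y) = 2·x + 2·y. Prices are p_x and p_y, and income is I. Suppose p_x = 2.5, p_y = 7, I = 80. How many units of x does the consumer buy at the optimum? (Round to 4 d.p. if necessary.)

Perfect substitutes: compare marginal utility per dollar. 2/p_x vs 2/p_y → 0.8 vs 0.2857.
x gives more utility per dollar, so spend all income on x: x* = I/p_x, y* = 0.
Numerically: x* = 32, y* = 0.

x* = 32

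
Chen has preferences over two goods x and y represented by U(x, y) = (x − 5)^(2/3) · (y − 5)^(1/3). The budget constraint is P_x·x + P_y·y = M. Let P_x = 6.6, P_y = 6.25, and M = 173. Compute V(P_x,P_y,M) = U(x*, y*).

V = 8.8785

Substituting into the budget: x* = 5 + 2/3·(M − 5·P_x − 5·P_y)/P_x, and y* = 5 + 1/3·(…)/P_y.
Discretionary income = 173 − 5·6.6 − 5·6.25 = 108.75; x* = 5 + 2/3·108.75/6.6 = 15.9848; y* = 5 + 1/3·108.75/6.25 = 10.8.
Utility at the optimum: U(15.9848, 10.8) = 8.8785.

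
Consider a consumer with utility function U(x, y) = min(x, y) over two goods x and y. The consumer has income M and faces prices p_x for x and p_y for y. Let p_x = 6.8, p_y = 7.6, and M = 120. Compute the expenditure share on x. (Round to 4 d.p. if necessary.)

With perfect complements, no substitution: consume in ratio x:y = 1:1.
Budget: p_x·x + p_y·x = M, so (p_x + p_y)·x = M.
Demand: x*(p_x,p_y,M) = M/(p_x + p_y), y* = M/(p_x + p_y).
Here 6.8 + 7.6 = 14.4, giving x* = 8.3333 and y* = 8.3333.
Expenditure on x: 6.8·8.3333 = 56.6667; share = 0.4722.

share on x = 0.4722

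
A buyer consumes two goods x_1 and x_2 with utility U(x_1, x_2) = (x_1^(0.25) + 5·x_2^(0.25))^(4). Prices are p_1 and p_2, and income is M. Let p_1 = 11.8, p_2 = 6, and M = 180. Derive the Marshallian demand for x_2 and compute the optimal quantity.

x_2* = 27.4385

From the CES first-order condition, (1/5)·(x_2/x_1)^(0.75) = p_1/p_2.
Hence x_2/x_1 = (5·p_1/p_2)^(1/(0.75)), i.e. raised to the 4/3 power.
With the ratio pinned down, the budget gives x_1* = M/(p_1 + p_2·(x_2/x_1)) and x_2* = (x_2/x_1)·x_1*.
Numerically x_2/x_1 = 21.066918, so x_1* = 180/(11.8 + 6·21.066918) = 1.3024 and x_2* = 21.066918·1.3024 = 27.4385.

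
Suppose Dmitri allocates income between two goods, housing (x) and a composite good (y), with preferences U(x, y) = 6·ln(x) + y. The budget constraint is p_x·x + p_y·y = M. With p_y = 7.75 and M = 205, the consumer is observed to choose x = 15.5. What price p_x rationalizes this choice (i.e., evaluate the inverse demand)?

Set MRS = p_x/p_y: (6/x)/1 = p_x/p_y.
So x*(p_x,p_y) = 6·p_y/p_x, independent of income; and y* = (M − 6·p_y)/p_y.
Set x* = 15.5 in the demand function and solve for p_x: p_x = 3.

p_x = 3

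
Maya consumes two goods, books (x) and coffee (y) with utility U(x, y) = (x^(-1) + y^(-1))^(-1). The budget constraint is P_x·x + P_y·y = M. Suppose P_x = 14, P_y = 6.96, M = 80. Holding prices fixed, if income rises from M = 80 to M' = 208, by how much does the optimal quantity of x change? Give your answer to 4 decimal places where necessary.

Δx* = 5.3621

MRS = MU_x/MU_y = (y/x)^(2). Set equal to P_x/P_y.
Hence y/x = (P_x/P_y)^(1/(2)), i.e. raised to the 0.5 power.
Substitute y = (y/x)·x into the budget: x* = M/(P_x + P_y·(y/x)).
Numerically y/x = 1.418272, so x* = 80/(14 + 6.96·1.418272) = 3.3513.
At M' = 208: x* = 8.7134. Change: 8.7134 − 3.3513 = 5.3621.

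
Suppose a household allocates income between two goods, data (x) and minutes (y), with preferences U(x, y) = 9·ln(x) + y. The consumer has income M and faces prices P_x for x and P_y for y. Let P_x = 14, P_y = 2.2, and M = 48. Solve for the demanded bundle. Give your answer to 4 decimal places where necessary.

MU_x = 9/x, MU_y = 1. Tangency: 9/x = P_x/P_y.
So x*(P_x,P_y) = 9·P_y/P_x, independent of income; and y* = (M − 9·P_y)/P_y.
At the given prices: x* = 9·2.2/14 = 1.4143, and y* = 12.8182.

x* = 1.4143, y* = 12.8182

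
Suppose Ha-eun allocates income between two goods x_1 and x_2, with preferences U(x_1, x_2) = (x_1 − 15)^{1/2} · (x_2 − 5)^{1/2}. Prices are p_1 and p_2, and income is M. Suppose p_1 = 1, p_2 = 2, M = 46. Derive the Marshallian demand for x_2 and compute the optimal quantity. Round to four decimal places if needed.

This is Cobb-Douglas in (x_1−15, x_2−5): tangency gives 0.5·p_2·(x_2−5) = 0.5·p_1·(x_1−15).
Substituting into the budget: x_1* = 15 + 0.5·(M − 15·p_1 − 5·p_2)/p_1, and x_2* = 5 + 0.5·(…)/p_2.
Discretionary income = 46 − 15·1 − 5·2 = 21; x_2* = 5 + 0.5·21/2 = 10.25.

x_2* = 10.25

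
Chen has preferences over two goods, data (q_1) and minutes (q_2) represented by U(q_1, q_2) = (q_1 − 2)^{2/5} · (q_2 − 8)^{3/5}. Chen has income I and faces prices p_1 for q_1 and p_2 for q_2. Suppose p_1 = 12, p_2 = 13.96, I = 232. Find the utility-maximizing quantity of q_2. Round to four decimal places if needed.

q_2* = 12.1398

MRS = (2/3)·(q_2−8)/(q_1−2). Tangency with p_1/p_2 gives q_2−8 = (3/2)·(p_1/p_2)·(q_1−2).
Substituting into the budget: q_1* = 2 + 0.4·(I − 2·p_1 − 8·p_2)/p_1, and q_2* = 8 + 0.6·(…)/p_2.
Discretionary income = 232 − 2·12 − 8·13.96 = 96.32; q_2* = 8 + 0.6·96.32/13.96 = 12.1398.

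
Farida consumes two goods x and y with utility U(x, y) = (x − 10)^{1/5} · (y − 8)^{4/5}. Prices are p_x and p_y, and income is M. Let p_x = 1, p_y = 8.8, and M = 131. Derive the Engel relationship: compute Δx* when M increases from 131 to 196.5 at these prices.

Δx* = 13.1

After buying the subsistence bundle (10, 8), a share 0.2 of the remaining income goes to x: x* = 10 + 0.2·(M − 10p_x − 8p_y)/p_x.
Discretionary income = 131 − 10·1 − 8·8.8 = 50.6; x* = 10 + 0.2·50.6/1 = 20.12.
At M' = 196.5: x* = 33.22. Change: 33.22 − 20.12 = 13.1.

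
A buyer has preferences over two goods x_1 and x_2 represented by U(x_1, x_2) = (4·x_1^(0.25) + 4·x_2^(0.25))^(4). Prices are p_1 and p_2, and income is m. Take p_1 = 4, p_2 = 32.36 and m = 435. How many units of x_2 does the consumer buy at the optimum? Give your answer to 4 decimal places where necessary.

MU_x_1 ∝ 4·x_1^(-0.75), MU_x_2 ∝ 4·x_2^(-0.75), so MRS = (x_2/x_1)^(0.75) = p_1/p_2.
Hence x_2/x_1 = (p_1/p_2)^(1/(0.75)), i.e. raised to the 4/3 power.
With the ratio pinned down, the budget gives x_1* = m/(p_1 + p_2·(x_2/x_1)) and x_2* = (x_2/x_1)·x_1*.
Numerically x_2/x_1 = 0.061575, so x_1* = 435/(4 + 32.36·0.061575) = 72.5901 and x_2* = 0.061575·72.5901 = 4.4697.

x_2* = 4.4697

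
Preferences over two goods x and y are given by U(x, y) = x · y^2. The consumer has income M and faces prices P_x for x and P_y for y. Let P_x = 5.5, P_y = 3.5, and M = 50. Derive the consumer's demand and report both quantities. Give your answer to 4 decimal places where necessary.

x* = 3.0303, y* = 9.5238

MU_x/MU_y = (y)/(2·x); tangency sets this equal to P_x/P_y.
So P_y·y = 2·P_x·x; combined with the budget, a share 1/3 of income goes to x.
Demand: x*(P_x,P_y,M) = 1/3·M/P_x and y* = 2/3·M/P_y.
At P_x=5.5, P_y=3.5, M=50: x* = 1/3·50/5.5 = 3.0303, y* = 9.5238.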